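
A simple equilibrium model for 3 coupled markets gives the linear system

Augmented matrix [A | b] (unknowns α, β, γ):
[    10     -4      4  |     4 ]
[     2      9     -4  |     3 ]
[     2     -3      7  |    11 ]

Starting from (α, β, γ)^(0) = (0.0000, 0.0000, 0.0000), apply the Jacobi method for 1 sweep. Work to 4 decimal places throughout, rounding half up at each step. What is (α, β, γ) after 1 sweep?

(0.4000, 0.3333, 1.5714)

Iteration 1:
  α = (4 - (-4)·0.0000 - (4)·0.0000) / (10) = 0.4000
  β = (3 - (2)·0.0000 - (-4)·0.0000) / (9) = 0.3333
  γ = (11 - (2)·0.0000 - (-3)·0.0000) / (7) = 1.5714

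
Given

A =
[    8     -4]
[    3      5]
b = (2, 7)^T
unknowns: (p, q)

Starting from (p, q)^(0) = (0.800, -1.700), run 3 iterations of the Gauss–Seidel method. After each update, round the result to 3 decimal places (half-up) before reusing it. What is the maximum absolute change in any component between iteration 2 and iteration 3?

0.519

Iteration 1:
  p = (2 - (-4)·-1.700) / (8) = -0.600
  q = (7 - (3)·-0.600) / (5) = 1.760
Iteration 2:
  p = (2 - (-4)·1.760) / (8) = 1.130
  q = (7 - (3)·1.130) / (5) = 0.722
Iteration 3:
  p = (2 - (-4)·0.722) / (8) = 0.611
  q = (7 - (3)·0.611) / (5) = 1.033
Change: (-0.519, 0.311) → max |·| = 0.519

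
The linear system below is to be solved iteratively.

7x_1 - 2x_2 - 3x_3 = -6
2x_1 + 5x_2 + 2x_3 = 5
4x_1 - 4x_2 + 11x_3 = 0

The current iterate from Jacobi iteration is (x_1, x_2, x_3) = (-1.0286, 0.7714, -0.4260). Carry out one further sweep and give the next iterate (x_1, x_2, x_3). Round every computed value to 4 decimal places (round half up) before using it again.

One sweep:
  x_1 = (-6 - (-2)·0.7714 - (-3)·-0.4260) / (7) = -0.8193
  x_2 = (5 - (2)·-1.0286 - (2)·-0.4260) / (5) = 1.5818
  x_3 = (0 - (4)·-1.0286 - (-4)·0.7714) / (11) = 0.6545

(-0.8193, 1.5818, 0.6545)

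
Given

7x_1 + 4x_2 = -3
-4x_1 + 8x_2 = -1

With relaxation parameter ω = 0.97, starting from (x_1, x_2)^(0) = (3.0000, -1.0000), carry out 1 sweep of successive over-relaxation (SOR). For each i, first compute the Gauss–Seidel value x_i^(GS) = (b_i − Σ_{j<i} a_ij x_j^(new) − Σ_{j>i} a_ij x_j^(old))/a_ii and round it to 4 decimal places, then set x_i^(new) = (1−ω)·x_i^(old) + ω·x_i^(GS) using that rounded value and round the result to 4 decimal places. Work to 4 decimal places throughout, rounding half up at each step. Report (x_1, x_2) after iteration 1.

Iteration 1:
  x_1: GS value = (-3 - (4)·-1.0000) / (7) = 0.1429;  x_1 ← (1−ω)·3.0000 + ω·0.1429 = 0.2286
  x_2: GS value = (-1 - (-4)·0.2286) / (8) = -0.0107;  x_2 ← (1−ω)·-1.0000 + ω·-0.0107 = -0.0404

(0.2286, -0.0404)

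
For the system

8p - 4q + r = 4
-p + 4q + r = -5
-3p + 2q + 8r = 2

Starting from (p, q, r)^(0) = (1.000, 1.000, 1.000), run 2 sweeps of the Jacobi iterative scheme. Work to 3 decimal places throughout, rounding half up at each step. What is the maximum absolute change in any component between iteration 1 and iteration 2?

1.047

Iteration 1:
  p = (4 - (-4)·1.000 - (1)·1.000) / (8) = 0.875
  q = (-5 - (-1)·1.000 - (1)·1.000) / (4) = -1.250
  r = (2 - (-3)·1.000 - (2)·1.000) / (8) = 0.375
Iteration 2:
  p = (4 - (-4)·-1.250 - (1)·0.375) / (8) = -0.172
  q = (-5 - (-1)·0.875 - (1)·0.375) / (4) = -1.125
  r = (2 - (-3)·0.875 - (2)·-1.250) / (8) = 0.891
Change: (-1.047, 0.125, 0.516) → max |·| = 1.047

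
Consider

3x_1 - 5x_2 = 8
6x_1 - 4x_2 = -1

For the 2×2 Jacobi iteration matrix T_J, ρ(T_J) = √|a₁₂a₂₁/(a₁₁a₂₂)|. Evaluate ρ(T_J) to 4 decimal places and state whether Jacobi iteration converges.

1.5811

a₁₂a₂₁/(a₁₁a₂₂) = (-5)·(6) / ((3)·(-4)) = 2.500000
ρ = √|2.500000| = √2.500000 = 1.5811
ρ > 1, so Jacobi diverges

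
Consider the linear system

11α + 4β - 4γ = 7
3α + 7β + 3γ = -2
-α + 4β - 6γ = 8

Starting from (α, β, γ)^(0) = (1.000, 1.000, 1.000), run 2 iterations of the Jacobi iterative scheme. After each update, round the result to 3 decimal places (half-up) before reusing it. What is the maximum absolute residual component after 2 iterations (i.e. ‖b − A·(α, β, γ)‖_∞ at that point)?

Iteration 1:
  α = (7 - (4)·1.000 - (-4)·1.000) / (11) = 0.636
  β = (-2 - (3)·1.000 - (3)·1.000) / (7) = -1.143
  γ = (8 - (-1)·1.000 - (4)·1.000) / (-6) = -0.833
Iteration 2:
  α = (7 - (4)·-1.143 - (-4)·-0.833) / (11) = 0.749
  β = (-2 - (3)·0.636 - (3)·-0.833) / (7) = -0.201
  γ = (8 - (-1)·0.636 - (4)·-1.143) / (-6) = -2.201
Residual b − A·x = (-9.239, 3.763, -3.653); ∞-norm = 9.239

9.239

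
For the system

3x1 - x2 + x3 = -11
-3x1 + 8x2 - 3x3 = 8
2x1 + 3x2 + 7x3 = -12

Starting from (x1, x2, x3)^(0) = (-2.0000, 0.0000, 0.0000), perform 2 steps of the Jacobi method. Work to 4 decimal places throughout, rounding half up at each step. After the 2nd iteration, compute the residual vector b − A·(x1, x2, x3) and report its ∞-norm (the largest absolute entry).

2.5002

Iteration 1:
  x1 = (-11 - (-1)·0.0000 - (1)·0.0000) / (3) = -3.6667
  x2 = (8 - (-3)·-2.0000 - (-3)·0.0000) / (8) = 0.2500
  x3 = (-12 - (2)·-2.0000 - (3)·0.0000) / (7) = -1.1429
Iteration 2:
  x1 = (-11 - (-1)·0.2500 - (1)·-1.1429) / (3) = -3.2024
  x2 = (8 - (-3)·-3.6667 - (-3)·-1.1429) / (8) = -0.8036
  x3 = (-12 - (2)·-3.6667 - (3)·0.2500) / (7) = -0.7738
Residual b − A·x = (-1.4226, 2.5002, 2.2322); ∞-norm = 2.5002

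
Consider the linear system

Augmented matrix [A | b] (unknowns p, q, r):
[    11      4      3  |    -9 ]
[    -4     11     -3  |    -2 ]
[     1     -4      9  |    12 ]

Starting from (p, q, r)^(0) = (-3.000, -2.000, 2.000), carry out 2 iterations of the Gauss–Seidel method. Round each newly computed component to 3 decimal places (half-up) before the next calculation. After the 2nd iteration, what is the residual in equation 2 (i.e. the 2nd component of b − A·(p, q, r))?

-0.289

Iteration 1:
  p = (-9 - (4)·-2.000 - (3)·2.000) / (11) = -0.636
  q = (-2 - (-4)·-0.636 - (-3)·2.000) / (11) = 0.132
  r = (12 - (1)·-0.636 - (-4)·0.132) / (9) = 1.463
Iteration 2:
  p = (-9 - (4)·0.132 - (3)·1.463) / (11) = -1.265
  q = (-2 - (-4)·-1.265 - (-3)·1.463) / (11) = -0.243
  r = (12 - (1)·-1.265 - (-4)·-0.243) / (9) = 1.366
Residual b − A·x = (1.789, -0.289, -0.001)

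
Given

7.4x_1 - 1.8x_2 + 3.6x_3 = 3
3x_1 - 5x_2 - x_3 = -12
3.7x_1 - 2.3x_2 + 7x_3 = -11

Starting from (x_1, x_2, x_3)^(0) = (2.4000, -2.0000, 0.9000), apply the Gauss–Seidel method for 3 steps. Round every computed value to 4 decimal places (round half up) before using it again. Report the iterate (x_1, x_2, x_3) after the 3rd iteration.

(1.7485, 3.6761, -1.2878)

Iteration 1:
  x_1 = (3 - (-1.8)·-2.0000 - (3.6)·0.9000) / (7.4) = -0.5189
  x_2 = (-12 - (3)·-0.5189 - (-1)·0.9000) / (-5) = 1.9087
  x_3 = (-11 - (3.7)·-0.5189 - (-2.3)·1.9087) / (7) = -0.6700
Iteration 2:
  x_1 = (3 - (-1.8)·1.9087 - (3.6)·-0.6700) / (7.4) = 1.1956
  x_2 = (-12 - (3)·1.1956 - (-1)·-0.6700) / (-5) = 3.2514
  x_3 = (-11 - (3.7)·1.1956 - (-2.3)·3.2514) / (7) = -1.1351
Iteration 3:
  x_1 = (3 - (-1.8)·3.2514 - (3.6)·-1.1351) / (7.4) = 1.7485
  x_2 = (-12 - (3)·1.7485 - (-1)·-1.1351) / (-5) = 3.6761
  x_3 = (-11 - (3.7)·1.7485 - (-2.3)·3.6761) / (7) = -1.2878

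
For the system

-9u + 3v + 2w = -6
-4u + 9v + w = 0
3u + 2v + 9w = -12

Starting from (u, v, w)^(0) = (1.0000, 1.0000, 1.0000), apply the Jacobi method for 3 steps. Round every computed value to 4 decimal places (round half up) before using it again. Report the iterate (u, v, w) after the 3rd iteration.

Iteration 1:
  u = (-6 - (3)·1.0000 - (2)·1.0000) / (-9) = 1.2222
  v = (0 - (-4)·1.0000 - (1)·1.0000) / (9) = 0.3333
  w = (-12 - (3)·1.0000 - (2)·1.0000) / (9) = -1.8889
Iteration 2:
  u = (-6 - (3)·0.3333 - (2)·-1.8889) / (-9) = 0.3580
  v = (0 - (-4)·1.2222 - (1)·-1.8889) / (9) = 0.7531
  w = (-12 - (3)·1.2222 - (2)·0.3333) / (9) = -1.8148
Iteration 3:
  u = (-6 - (3)·0.7531 - (2)·-1.8148) / (-9) = 0.5144
  v = (0 - (-4)·0.3580 - (1)·-1.8148) / (9) = 0.3608
  w = (-12 - (3)·0.3580 - (2)·0.7531) / (9) = -1.6200

(0.5144, 0.3608, -1.6200)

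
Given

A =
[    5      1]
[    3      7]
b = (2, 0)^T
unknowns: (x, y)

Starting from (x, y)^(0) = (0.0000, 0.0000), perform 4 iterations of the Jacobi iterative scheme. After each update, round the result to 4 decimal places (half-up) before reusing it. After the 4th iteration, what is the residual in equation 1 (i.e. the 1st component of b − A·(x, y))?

Iteration 1:
  x = (2 - (1)·0.0000) / (5) = 0.4000
  y = (0 - (3)·0.0000) / (7) = 0.0000
Iteration 2:
  x = (2 - (1)·0.0000) / (5) = 0.4000
  y = (0 - (3)·0.4000) / (7) = -0.1714
Iteration 3:
  x = (2 - (1)·-0.1714) / (5) = 0.4343
  y = (0 - (3)·0.4000) / (7) = -0.1714
Iteration 4:
  x = (2 - (1)·-0.1714) / (5) = 0.4343
  y = (0 - (3)·0.4343) / (7) = -0.1861
Residual b − A·x = (0.0146, -0.0002)

0.0146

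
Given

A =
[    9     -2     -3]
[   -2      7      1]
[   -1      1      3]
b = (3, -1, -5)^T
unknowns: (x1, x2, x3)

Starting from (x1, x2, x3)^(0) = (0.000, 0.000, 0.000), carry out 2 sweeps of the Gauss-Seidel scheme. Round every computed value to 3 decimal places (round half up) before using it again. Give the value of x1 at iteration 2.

-0.191

Iteration 1:
  x1 = (3 - (-2)·0.000 - (-3)·0.000) / (9) = 0.333
  x2 = (-1 - (-2)·0.333 - (1)·0.000) / (7) = -0.048
  x3 = (-5 - (-1)·0.333 - (1)·-0.048) / (3) = -1.540
Iteration 2:
  x1 = (3 - (-2)·-0.048 - (-3)·-1.540) / (9) = -0.191
  x2 = (-1 - (-2)·-0.191 - (1)·-1.540) / (7) = 0.023
  x3 = (-5 - (-1)·-0.191 - (1)·0.023) / (3) = -1.738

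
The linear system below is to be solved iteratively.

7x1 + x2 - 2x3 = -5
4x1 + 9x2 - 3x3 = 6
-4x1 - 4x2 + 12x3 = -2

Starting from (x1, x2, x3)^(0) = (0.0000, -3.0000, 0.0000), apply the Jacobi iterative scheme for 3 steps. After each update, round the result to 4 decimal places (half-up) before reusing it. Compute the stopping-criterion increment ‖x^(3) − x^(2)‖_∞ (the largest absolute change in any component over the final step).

0.7567

Iteration 1:
  x1 = (-5 - (1)·-3.0000 - (-2)·0.0000) / (7) = -0.2857
  x2 = (6 - (4)·0.0000 - (-3)·0.0000) / (9) = 0.6667
  x3 = (-2 - (-4)·0.0000 - (-4)·-3.0000) / (12) = -1.1667
Iteration 2:
  x1 = (-5 - (1)·0.6667 - (-2)·-1.1667) / (7) = -1.1429
  x2 = (6 - (4)·-0.2857 - (-3)·-1.1667) / (9) = 0.4047
  x3 = (-2 - (-4)·-0.2857 - (-4)·0.6667) / (12) = -0.0397
Iteration 3:
  x1 = (-5 - (1)·0.4047 - (-2)·-0.0397) / (7) = -0.7834
  x2 = (6 - (4)·-1.1429 - (-3)·-0.0397) / (9) = 1.1614
  x3 = (-2 - (-4)·-1.1429 - (-4)·0.4047) / (12) = -0.4127
Change: (0.3595, 0.7567, -0.3730) → max |·| = 0.7567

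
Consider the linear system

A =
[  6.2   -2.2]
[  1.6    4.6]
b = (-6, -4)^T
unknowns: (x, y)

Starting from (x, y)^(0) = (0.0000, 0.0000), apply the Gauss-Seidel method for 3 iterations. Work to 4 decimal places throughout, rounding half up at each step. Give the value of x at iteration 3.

Iteration 1:
  x = (-6 - (-2.2)·0.0000) / (6.2) = -0.9677
  y = (-4 - (1.6)·-0.9677) / (4.6) = -0.5330
Iteration 2:
  x = (-6 - (-2.2)·-0.5330) / (6.2) = -1.1569
  y = (-4 - (1.6)·-1.1569) / (4.6) = -0.4672
Iteration 3:
  x = (-6 - (-2.2)·-0.4672) / (6.2) = -1.1335
  y = (-4 - (1.6)·-1.1335) / (4.6) = -0.4753

-1.1335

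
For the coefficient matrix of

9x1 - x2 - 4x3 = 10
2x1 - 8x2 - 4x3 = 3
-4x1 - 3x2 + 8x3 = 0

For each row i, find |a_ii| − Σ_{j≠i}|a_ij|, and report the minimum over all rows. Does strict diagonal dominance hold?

row 1: |9| − (1+4) = 4
row 2: |-8| − (2+4) = 2
row 3: |8| − (4+3) = 1
minimum over rows = 1 → strictly diagonally dominant (convergence guaranteed)

1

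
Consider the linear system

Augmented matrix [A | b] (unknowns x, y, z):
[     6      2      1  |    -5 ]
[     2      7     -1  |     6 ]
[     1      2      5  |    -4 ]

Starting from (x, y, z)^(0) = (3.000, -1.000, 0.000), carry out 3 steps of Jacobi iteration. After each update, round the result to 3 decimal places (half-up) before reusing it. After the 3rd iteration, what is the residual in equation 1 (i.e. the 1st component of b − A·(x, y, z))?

Iteration 1:
  x = (-5 - (2)·-1.000 - (1)·0.000) / (6) = -0.500
  y = (6 - (2)·3.000 - (-1)·0.000) / (7) = 0.000
  z = (-4 - (1)·3.000 - (2)·-1.000) / (5) = -1.000
Iteration 2:
  x = (-5 - (2)·0.000 - (1)·-1.000) / (6) = -0.667
  y = (6 - (2)·-0.500 - (-1)·-1.000) / (7) = 0.857
  z = (-4 - (1)·-0.500 - (2)·0.000) / (5) = -0.700
Iteration 3:
  x = (-5 - (2)·0.857 - (1)·-0.700) / (6) = -1.002
  y = (6 - (2)·-0.667 - (-1)·-0.700) / (7) = 0.948
  z = (-4 - (1)·-0.667 - (2)·0.857) / (5) = -1.009
Residual b − A·x = (0.125, 0.359, 0.151)

0.125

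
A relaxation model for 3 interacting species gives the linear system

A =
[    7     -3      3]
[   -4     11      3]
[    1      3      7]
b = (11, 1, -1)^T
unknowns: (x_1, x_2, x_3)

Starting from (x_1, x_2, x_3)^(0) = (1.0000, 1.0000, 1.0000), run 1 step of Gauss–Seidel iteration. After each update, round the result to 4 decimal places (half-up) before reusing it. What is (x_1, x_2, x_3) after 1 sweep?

Iteration 1:
  x_1 = (11 - (-3)·1.0000 - (3)·1.0000) / (7) = 1.5714
  x_2 = (1 - (-4)·1.5714 - (3)·1.0000) / (11) = 0.3896
  x_3 = (-1 - (1)·1.5714 - (3)·0.3896) / (7) = -0.5343

(1.5714, 0.3896, -0.5343)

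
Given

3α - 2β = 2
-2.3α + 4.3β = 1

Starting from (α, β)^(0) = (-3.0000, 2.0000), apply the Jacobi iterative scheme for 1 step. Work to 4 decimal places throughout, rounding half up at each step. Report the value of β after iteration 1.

Iteration 1:
  α = (2 - (-2)·2.0000) / (3) = 2.0000
  β = (1 - (-2.3)·-3.0000) / (4.3) = -1.3721

-1.3721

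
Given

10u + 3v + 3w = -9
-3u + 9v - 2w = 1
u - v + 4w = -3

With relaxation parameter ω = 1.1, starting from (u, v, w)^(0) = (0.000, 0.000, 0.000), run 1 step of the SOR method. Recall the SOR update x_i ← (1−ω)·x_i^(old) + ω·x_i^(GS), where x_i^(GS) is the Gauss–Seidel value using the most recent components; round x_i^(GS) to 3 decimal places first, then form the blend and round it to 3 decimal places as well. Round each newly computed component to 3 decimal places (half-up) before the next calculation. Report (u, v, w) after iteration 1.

Iteration 1:
  u: GS value = (-9 - (3)·0.000 - (3)·0.000) / (10) = -0.900;  u ← (1−ω)·0.000 + ω·-0.900 = -0.990
  v: GS value = (1 - (-3)·-0.990 - (-2)·0.000) / (9) = -0.219;  v ← (1−ω)·0.000 + ω·-0.219 = -0.241
  w: GS value = (-3 - (1)·-0.990 - (-1)·-0.241) / (4) = -0.563;  w ← (1−ω)·0.000 + ω·-0.563 = -0.619

(-0.990, -0.241, -0.619)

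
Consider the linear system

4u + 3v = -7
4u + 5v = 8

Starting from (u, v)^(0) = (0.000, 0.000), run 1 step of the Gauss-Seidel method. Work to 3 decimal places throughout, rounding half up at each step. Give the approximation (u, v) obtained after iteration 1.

(-1.750, 3.000)

Iteration 1:
  u = (-7 - (3)·0.000) / (4) = -1.750
  v = (8 - (4)·-1.750) / (5) = 3.000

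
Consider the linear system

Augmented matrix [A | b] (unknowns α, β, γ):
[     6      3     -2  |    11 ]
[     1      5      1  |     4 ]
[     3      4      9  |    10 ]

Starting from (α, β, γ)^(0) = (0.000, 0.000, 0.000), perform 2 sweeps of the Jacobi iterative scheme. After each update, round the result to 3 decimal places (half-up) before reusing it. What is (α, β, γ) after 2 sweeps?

(1.804, 0.211, 0.145)

Iteration 1:
  α = (11 - (3)·0.000 - (-2)·0.000) / (6) = 1.833
  β = (4 - (1)·0.000 - (1)·0.000) / (5) = 0.800
  γ = (10 - (3)·0.000 - (4)·0.000) / (9) = 1.111
Iteration 2:
  α = (11 - (3)·0.800 - (-2)·1.111) / (6) = 1.804
  β = (4 - (1)·1.833 - (1)·1.111) / (5) = 0.211
  γ = (10 - (3)·1.833 - (4)·0.800) / (9) = 0.145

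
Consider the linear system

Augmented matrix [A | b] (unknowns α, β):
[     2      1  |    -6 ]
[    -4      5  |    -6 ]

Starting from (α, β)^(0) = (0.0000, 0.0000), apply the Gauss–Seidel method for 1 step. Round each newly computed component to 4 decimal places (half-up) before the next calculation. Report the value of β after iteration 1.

Iteration 1:
  α = (-6 - (1)·0.0000) / (2) = -3.0000
  β = (-6 - (-4)·-3.0000) / (5) = -3.6000

-3.6000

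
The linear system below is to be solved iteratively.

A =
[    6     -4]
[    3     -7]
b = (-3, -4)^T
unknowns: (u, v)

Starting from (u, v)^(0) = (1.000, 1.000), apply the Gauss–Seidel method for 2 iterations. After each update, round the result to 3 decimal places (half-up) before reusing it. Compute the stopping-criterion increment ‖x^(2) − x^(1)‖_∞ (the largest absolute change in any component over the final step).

0.238

Iteration 1:
  u = (-3 - (-4)·1.000) / (6) = 0.167
  v = (-4 - (3)·0.167) / (-7) = 0.643
Iteration 2:
  u = (-3 - (-4)·0.643) / (6) = -0.071
  v = (-4 - (3)·-0.071) / (-7) = 0.541
Change: (-0.238, -0.102) → max |·| = 0.238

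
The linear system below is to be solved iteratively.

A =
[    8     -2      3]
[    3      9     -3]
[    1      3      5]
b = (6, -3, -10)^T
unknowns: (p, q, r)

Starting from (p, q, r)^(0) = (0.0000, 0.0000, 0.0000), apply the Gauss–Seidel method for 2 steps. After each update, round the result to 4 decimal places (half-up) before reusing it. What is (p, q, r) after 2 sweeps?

(1.2792, -1.3597, -1.4400)

Iteration 1:
  p = (6 - (-2)·0.0000 - (3)·0.0000) / (8) = 0.7500
  q = (-3 - (3)·0.7500 - (-3)·0.0000) / (9) = -0.5833
  r = (-10 - (1)·0.7500 - (3)·-0.5833) / (5) = -1.8000
Iteration 2:
  p = (6 - (-2)·-0.5833 - (3)·-1.8000) / (8) = 1.2792
  q = (-3 - (3)·1.2792 - (-3)·-1.8000) / (9) = -1.3597
  r = (-10 - (1)·1.2792 - (3)·-1.3597) / (5) = -1.4400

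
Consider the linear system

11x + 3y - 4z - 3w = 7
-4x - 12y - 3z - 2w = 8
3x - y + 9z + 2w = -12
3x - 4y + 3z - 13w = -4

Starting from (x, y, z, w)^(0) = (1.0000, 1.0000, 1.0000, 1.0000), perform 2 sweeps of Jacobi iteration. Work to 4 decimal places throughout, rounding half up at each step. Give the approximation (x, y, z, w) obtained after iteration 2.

Iteration 1:
  x = (7 - (3)·1.0000 - (-4)·1.0000 - (-3)·1.0000) / (11) = 1.0000
  y = (8 - (-4)·1.0000 - (-3)·1.0000 - (-2)·1.0000) / (-12) = -1.4167
  z = (-12 - (3)·1.0000 - (-1)·1.0000 - (2)·1.0000) / (9) = -1.7778
  w = (-4 - (3)·1.0000 - (-4)·1.0000 - (3)·1.0000) / (-13) = 0.4615
Iteration 2:
  x = (7 - (3)·-1.4167 - (-4)·-1.7778 - (-3)·0.4615) / (11) = 0.5021
  y = (8 - (-4)·1.0000 - (-3)·-1.7778 - (-2)·0.4615) / (-12) = -0.6325
  z = (-12 - (3)·1.0000 - (-1)·-1.4167 - (2)·0.4615) / (9) = -1.9266
  w = (-4 - (3)·1.0000 - (-4)·-1.4167 - (3)·-1.7778) / (-13) = 0.5641

(0.5021, -0.6325, -1.9266, 0.5641)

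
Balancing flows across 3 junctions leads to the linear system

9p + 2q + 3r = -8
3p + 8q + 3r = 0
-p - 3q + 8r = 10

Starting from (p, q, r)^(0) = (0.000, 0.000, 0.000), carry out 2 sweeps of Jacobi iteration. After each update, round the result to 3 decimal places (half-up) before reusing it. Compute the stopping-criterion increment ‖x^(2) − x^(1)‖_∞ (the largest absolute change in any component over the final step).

Iteration 1:
  p = (-8 - (2)·0.000 - (3)·0.000) / (9) = -0.889
  q = (0 - (3)·0.000 - (3)·0.000) / (8) = 0.000
  r = (10 - (-1)·0.000 - (-3)·0.000) / (8) = 1.250
Iteration 2:
  p = (-8 - (2)·0.000 - (3)·1.250) / (9) = -1.306
  q = (0 - (3)·-0.889 - (3)·1.250) / (8) = -0.135
  r = (10 - (-1)·-0.889 - (-3)·0.000) / (8) = 1.139
Change: (-0.417, -0.135, -0.111) → max |·| = 0.417

0.417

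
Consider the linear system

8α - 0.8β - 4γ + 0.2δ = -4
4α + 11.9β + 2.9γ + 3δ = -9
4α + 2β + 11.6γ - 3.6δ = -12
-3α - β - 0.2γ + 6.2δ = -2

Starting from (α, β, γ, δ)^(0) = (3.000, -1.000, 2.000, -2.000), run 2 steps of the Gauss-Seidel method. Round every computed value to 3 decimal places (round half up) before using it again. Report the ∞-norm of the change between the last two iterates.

Iteration 1:
  α = (-4 - (-0.8)·-1.000 - (-4)·2.000 - (0.2)·-2.000) / (8) = 0.450
  β = (-9 - (4)·0.450 - (2.9)·2.000 - (3)·-2.000) / (11.9) = -0.891
  γ = (-12 - (4)·0.450 - (2)·-0.891 - (-3.6)·-2.000) / (11.6) = -1.657
  δ = (-2 - (-3)·0.450 - (-1)·-0.891 - (-0.2)·-1.657) / (6.2) = -0.302
Iteration 2:
  α = (-4 - (-0.8)·-0.891 - (-4)·-1.657 - (0.2)·-0.302) / (8) = -1.410
  β = (-9 - (4)·-1.410 - (2.9)·-1.657 - (3)·-0.302) / (11.9) = 0.198
  γ = (-12 - (4)·-1.410 - (2)·0.198 - (-3.6)·-0.302) / (11.6) = -0.676
  δ = (-2 - (-3)·-1.410 - (-1)·0.198 - (-0.2)·-0.676) / (6.2) = -0.995
Change: (-1.860, 1.089, 0.981, -0.693) → max |·| = 1.860

1.860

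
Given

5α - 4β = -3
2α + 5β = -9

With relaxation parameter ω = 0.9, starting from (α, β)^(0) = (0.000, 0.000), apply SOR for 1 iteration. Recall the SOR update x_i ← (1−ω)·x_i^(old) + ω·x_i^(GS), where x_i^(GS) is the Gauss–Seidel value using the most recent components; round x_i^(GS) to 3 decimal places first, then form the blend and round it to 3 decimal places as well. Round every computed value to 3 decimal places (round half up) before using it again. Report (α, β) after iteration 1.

(-0.540, -1.426)

Iteration 1:
  α: GS value = (-3 - (-4)·0.000) / (5) = -0.600;  α ← (1−ω)·0.000 + ω·-0.600 = -0.540
  β: GS value = (-9 - (2)·-0.540) / (5) = -1.584;  β ← (1−ω)·0.000 + ω·-1.584 = -1.426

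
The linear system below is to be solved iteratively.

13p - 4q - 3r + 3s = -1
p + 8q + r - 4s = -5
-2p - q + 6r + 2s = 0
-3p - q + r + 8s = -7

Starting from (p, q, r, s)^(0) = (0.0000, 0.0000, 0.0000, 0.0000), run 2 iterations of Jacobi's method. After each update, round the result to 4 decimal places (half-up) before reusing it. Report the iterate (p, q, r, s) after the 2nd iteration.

Iteration 1:
  p = (-1 - (-4)·0.0000 - (-3)·0.0000 - (3)·0.0000) / (13) = -0.0769
  q = (-5 - (1)·0.0000 - (1)·0.0000 - (-4)·0.0000) / (8) = -0.6250
  r = (0 - (-2)·0.0000 - (-1)·0.0000 - (2)·0.0000) / (6) = 0.0000
  s = (-7 - (-3)·0.0000 - (-1)·0.0000 - (1)·0.0000) / (8) = -0.8750
Iteration 2:
  p = (-1 - (-4)·-0.6250 - (-3)·0.0000 - (3)·-0.8750) / (13) = -0.0673
  q = (-5 - (1)·-0.0769 - (1)·0.0000 - (-4)·-0.8750) / (8) = -1.0529
  r = (0 - (-2)·-0.0769 - (-1)·-0.6250 - (2)·-0.8750) / (6) = 0.1619
  s = (-7 - (-3)·-0.0769 - (-1)·-0.6250 - (1)·0.0000) / (8) = -0.9820

(-0.0673, -1.0529, 0.1619, -0.9820)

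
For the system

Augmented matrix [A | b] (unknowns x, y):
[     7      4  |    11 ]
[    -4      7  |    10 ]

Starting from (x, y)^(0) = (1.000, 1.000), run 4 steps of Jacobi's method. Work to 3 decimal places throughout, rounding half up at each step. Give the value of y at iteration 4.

Iteration 1:
  x = (11 - (4)·1.000) / (7) = 1.000
  y = (10 - (-4)·1.000) / (7) = 2.000
Iteration 2:
  x = (11 - (4)·2.000) / (7) = 0.429
  y = (10 - (-4)·1.000) / (7) = 2.000
Iteration 3:
  x = (11 - (4)·2.000) / (7) = 0.429
  y = (10 - (-4)·0.429) / (7) = 1.674
Iteration 4:
  x = (11 - (4)·1.674) / (7) = 0.615
  y = (10 - (-4)·0.429) / (7) = 1.674

1.674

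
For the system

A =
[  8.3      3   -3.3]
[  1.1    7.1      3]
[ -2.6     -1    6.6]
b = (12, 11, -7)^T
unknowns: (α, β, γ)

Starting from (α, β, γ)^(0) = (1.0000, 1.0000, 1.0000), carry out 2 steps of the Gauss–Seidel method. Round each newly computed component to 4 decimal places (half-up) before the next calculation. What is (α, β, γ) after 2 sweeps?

(0.9860, 1.5406, -0.4388)

Iteration 1:
  α = (12 - (3)·1.0000 - (-3.3)·1.0000) / (8.3) = 1.4819
  β = (11 - (1.1)·1.4819 - (3)·1.0000) / (7.1) = 0.8972
  γ = (-7 - (-2.6)·1.4819 - (-1)·0.8972) / (6.6) = -0.3409
Iteration 2:
  α = (12 - (3)·0.8972 - (-3.3)·-0.3409) / (8.3) = 0.9860
  β = (11 - (1.1)·0.9860 - (3)·-0.3409) / (7.1) = 1.5406
  γ = (-7 - (-2.6)·0.9860 - (-1)·1.5406) / (6.6) = -0.4388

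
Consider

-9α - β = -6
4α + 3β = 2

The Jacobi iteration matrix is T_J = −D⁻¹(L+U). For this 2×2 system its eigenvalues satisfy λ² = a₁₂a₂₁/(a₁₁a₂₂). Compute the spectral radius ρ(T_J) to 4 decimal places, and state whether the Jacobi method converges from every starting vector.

0.3849

a₁₂a₂₁/(a₁₁a₂₂) = (-1)·(4) / ((-9)·(3)) = 0.148148
ρ = √|0.148148| = √0.148148 = 0.3849
ρ < 1, so Jacobi converges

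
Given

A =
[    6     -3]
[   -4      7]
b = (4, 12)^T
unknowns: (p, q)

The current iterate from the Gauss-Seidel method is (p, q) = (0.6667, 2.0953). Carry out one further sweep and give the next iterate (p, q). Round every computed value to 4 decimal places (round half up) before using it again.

(1.7143, 2.6939)

One sweep:
  p = (4 - (-3)·2.0953) / (6) = 1.7143
  q = (12 - (-4)·1.7143) / (7) = 2.6939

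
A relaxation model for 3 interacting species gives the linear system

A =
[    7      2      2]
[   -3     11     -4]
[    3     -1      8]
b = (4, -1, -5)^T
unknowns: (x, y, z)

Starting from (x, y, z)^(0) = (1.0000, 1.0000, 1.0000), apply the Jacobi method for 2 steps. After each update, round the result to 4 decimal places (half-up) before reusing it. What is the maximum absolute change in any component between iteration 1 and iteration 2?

0.9546

Iteration 1:
  x = (4 - (2)·1.0000 - (2)·1.0000) / (7) = 0.0000
  y = (-1 - (-3)·1.0000 - (-4)·1.0000) / (11) = 0.5455
  z = (-5 - (3)·1.0000 - (-1)·1.0000) / (8) = -0.8750
Iteration 2:
  x = (4 - (2)·0.5455 - (2)·-0.8750) / (7) = 0.6656
  y = (-1 - (-3)·0.0000 - (-4)·-0.8750) / (11) = -0.4091
  z = (-5 - (3)·0.0000 - (-1)·0.5455) / (8) = -0.5568
Change: (0.6656, -0.9546, 0.3182) → max |·| = 0.9546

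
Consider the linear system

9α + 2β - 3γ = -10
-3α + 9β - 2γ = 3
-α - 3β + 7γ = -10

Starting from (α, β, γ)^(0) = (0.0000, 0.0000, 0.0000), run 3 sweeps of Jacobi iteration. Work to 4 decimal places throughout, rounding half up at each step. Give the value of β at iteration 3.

Iteration 1:
  α = (-10 - (2)·0.0000 - (-3)·0.0000) / (9) = -1.1111
  β = (3 - (-3)·0.0000 - (-2)·0.0000) / (9) = 0.3333
  γ = (-10 - (-1)·0.0000 - (-3)·0.0000) / (7) = -1.4286
Iteration 2:
  α = (-10 - (2)·0.3333 - (-3)·-1.4286) / (9) = -1.6614
  β = (3 - (-3)·-1.1111 - (-2)·-1.4286) / (9) = -0.3545
  γ = (-10 - (-1)·-1.1111 - (-3)·0.3333) / (7) = -1.4445
Iteration 3:
  α = (-10 - (2)·-0.3545 - (-3)·-1.4445) / (9) = -1.5138
  β = (3 - (-3)·-1.6614 - (-2)·-1.4445) / (9) = -0.5415
  γ = (-10 - (-1)·-1.6614 - (-3)·-0.3545) / (7) = -1.8178

-0.5415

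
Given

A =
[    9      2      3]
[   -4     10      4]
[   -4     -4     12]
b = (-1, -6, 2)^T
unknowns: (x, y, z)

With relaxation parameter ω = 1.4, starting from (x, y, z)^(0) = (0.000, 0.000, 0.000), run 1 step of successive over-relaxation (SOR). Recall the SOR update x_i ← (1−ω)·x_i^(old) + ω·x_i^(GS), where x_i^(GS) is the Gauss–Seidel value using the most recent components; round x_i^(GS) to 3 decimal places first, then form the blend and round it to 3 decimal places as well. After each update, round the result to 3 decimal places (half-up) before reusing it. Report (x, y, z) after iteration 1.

(-0.155, -0.927, -0.272)

Iteration 1:
  x: GS value = (-1 - (2)·0.000 - (3)·0.000) / (9) = -0.111;  x ← (1−ω)·0.000 + ω·-0.111 = -0.155
  y: GS value = (-6 - (-4)·-0.155 - (4)·0.000) / (10) = -0.662;  y ← (1−ω)·0.000 + ω·-0.662 = -0.927
  z: GS value = (2 - (-4)·-0.155 - (-4)·-0.927) / (12) = -0.194;  z ← (1−ω)·0.000 + ω·-0.194 = -0.272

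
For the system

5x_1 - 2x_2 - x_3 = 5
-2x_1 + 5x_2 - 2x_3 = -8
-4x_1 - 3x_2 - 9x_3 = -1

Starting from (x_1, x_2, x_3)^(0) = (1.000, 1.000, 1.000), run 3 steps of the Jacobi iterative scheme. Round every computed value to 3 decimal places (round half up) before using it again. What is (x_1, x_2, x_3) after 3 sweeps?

(0.443, -1.514, 0.277)

Iteration 1:
  x_1 = (5 - (-2)·1.000 - (-1)·1.000) / (5) = 1.600
  x_2 = (-8 - (-2)·1.000 - (-2)·1.000) / (5) = -0.800
  x_3 = (-1 - (-4)·1.000 - (-3)·1.000) / (-9) = -0.667
Iteration 2:
  x_1 = (5 - (-2)·-0.800 - (-1)·-0.667) / (5) = 0.547
  x_2 = (-8 - (-2)·1.600 - (-2)·-0.667) / (5) = -1.227
  x_3 = (-1 - (-4)·1.600 - (-3)·-0.800) / (-9) = -0.333
Iteration 3:
  x_1 = (5 - (-2)·-1.227 - (-1)·-0.333) / (5) = 0.443
  x_2 = (-8 - (-2)·0.547 - (-2)·-0.333) / (5) = -1.514
  x_3 = (-1 - (-4)·0.547 - (-3)·-1.227) / (-9) = 0.277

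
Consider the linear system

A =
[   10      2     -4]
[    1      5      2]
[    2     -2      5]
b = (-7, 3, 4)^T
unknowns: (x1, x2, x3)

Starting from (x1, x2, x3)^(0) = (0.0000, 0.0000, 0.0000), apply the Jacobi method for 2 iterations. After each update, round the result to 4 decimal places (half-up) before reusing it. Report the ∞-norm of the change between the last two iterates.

0.5200

Iteration 1:
  x1 = (-7 - (2)·0.0000 - (-4)·0.0000) / (10) = -0.7000
  x2 = (3 - (1)·0.0000 - (2)·0.0000) / (5) = 0.6000
  x3 = (4 - (2)·0.0000 - (-2)·0.0000) / (5) = 0.8000
Iteration 2:
  x1 = (-7 - (2)·0.6000 - (-4)·0.8000) / (10) = -0.5000
  x2 = (3 - (1)·-0.7000 - (2)·0.8000) / (5) = 0.4200
  x3 = (4 - (2)·-0.7000 - (-2)·0.6000) / (5) = 1.3200
Change: (0.2000, -0.1800, 0.5200) → max |·| = 0.5200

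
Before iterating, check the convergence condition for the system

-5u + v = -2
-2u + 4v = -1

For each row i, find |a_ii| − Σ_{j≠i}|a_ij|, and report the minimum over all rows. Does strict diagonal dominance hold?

row 1: |-5| − (1) = 4
row 2: |4| − (2) = 2
minimum over rows = 2 → strictly diagonally dominant (convergence guaranteed)

2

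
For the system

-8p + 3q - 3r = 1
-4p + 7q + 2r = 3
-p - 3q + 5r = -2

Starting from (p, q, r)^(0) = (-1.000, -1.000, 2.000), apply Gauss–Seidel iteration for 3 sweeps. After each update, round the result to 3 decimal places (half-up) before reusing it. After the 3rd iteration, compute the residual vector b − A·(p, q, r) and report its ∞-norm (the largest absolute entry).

0.405

Iteration 1:
  p = (1 - (3)·-1.000 - (-3)·2.000) / (-8) = -1.250
  q = (3 - (-4)·-1.250 - (2)·2.000) / (7) = -0.857
  r = (-2 - (-1)·-1.250 - (-3)·-0.857) / (5) = -1.164
Iteration 2:
  p = (1 - (3)·-0.857 - (-3)·-1.164) / (-8) = -0.010
  q = (3 - (-4)·-0.010 - (2)·-1.164) / (7) = 0.755
  r = (-2 - (-1)·-0.010 - (-3)·0.755) / (5) = 0.051
Iteration 3:
  p = (1 - (3)·0.755 - (-3)·0.051) / (-8) = 0.139
  q = (3 - (-4)·0.139 - (2)·0.051) / (7) = 0.493
  r = (-2 - (-1)·0.139 - (-3)·0.493) / (5) = -0.076
Residual b − A·x = (0.405, 0.257, -0.002); ∞-norm = 0.405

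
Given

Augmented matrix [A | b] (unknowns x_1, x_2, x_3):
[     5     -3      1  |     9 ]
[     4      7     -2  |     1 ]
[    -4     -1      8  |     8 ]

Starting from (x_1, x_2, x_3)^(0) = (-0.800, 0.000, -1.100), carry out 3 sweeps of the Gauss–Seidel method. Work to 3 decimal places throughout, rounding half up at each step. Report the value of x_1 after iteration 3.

1.712

Iteration 1:
  x_1 = (9 - (-3)·0.000 - (1)·-1.100) / (5) = 2.020
  x_2 = (1 - (4)·2.020 - (-2)·-1.100) / (7) = -1.326
  x_3 = (8 - (-4)·2.020 - (-1)·-1.326) / (8) = 1.844
Iteration 2:
  x_1 = (9 - (-3)·-1.326 - (1)·1.844) / (5) = 0.636
  x_2 = (1 - (4)·0.636 - (-2)·1.844) / (7) = 0.306
  x_3 = (8 - (-4)·0.636 - (-1)·0.306) / (8) = 1.356
Iteration 3:
  x_1 = (9 - (-3)·0.306 - (1)·1.356) / (5) = 1.712
  x_2 = (1 - (4)·1.712 - (-2)·1.356) / (7) = -0.448
  x_3 = (8 - (-4)·1.712 - (-1)·-0.448) / (8) = 1.800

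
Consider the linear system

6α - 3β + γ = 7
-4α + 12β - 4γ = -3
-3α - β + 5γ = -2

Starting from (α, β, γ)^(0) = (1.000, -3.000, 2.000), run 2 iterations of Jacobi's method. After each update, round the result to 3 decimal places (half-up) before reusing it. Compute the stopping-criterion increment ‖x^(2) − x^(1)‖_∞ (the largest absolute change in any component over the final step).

Iteration 1:
  α = (7 - (-3)·-3.000 - (1)·2.000) / (6) = -0.667
  β = (-3 - (-4)·1.000 - (-4)·2.000) / (12) = 0.750
  γ = (-2 - (-3)·1.000 - (-1)·-3.000) / (5) = -0.400
Iteration 2:
  α = (7 - (-3)·0.750 - (1)·-0.400) / (6) = 1.608
  β = (-3 - (-4)·-0.667 - (-4)·-0.400) / (12) = -0.606
  γ = (-2 - (-3)·-0.667 - (-1)·0.750) / (5) = -0.650
Change: (2.275, -1.356, -0.250) → max |·| = 2.275

2.275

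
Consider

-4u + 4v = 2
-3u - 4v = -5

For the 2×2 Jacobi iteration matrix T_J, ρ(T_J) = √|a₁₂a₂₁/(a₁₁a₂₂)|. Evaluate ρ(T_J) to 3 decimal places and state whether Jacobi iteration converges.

a₁₂a₂₁/(a₁₁a₂₂) = (4)·(-3) / ((-4)·(-4)) = -0.750000
ρ = √|-0.750000| = √0.750000 = 0.866
ρ < 1, so Jacobi converges

0.866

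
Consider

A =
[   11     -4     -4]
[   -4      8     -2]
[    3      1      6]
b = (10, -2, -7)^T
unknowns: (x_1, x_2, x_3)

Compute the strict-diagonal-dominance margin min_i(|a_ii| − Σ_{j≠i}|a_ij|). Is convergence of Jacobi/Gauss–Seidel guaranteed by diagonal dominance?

2

row 1: |11| − (4+4) = 3
row 2: |8| − (4+2) = 2
row 3: |6| − (3+1) = 2
minimum over rows = 2 → strictly diagonally dominant (convergence guaranteed)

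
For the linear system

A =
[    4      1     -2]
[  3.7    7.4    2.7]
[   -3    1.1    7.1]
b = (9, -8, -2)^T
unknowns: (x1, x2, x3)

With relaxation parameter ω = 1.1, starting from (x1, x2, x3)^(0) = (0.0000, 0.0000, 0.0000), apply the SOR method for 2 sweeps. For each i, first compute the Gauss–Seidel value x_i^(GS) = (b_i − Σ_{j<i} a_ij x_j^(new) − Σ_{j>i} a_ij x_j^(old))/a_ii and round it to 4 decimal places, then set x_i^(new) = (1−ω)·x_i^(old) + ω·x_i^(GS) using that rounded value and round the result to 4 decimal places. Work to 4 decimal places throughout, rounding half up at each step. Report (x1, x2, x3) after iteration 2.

(3.6302, -3.4425, 1.8365)

Iteration 1:
  x1: GS value = (9 - (1)·0.0000 - (-2)·0.0000) / (4) = 2.2500;  x1 ← (1−ω)·0.0000 + ω·2.2500 = 2.4750
  x2: GS value = (-8 - (3.7)·2.4750 - (2.7)·0.0000) / (7.4) = -2.3186;  x2 ← (1−ω)·0.0000 + ω·-2.3186 = -2.5505
  x3: GS value = (-2 - (-3)·2.4750 - (1.1)·-2.5505) / (7.1) = 1.1592;  x3 ← (1−ω)·0.0000 + ω·1.1592 = 1.2751
Iteration 2:
  x1: GS value = (9 - (1)·-2.5505 - (-2)·1.2751) / (4) = 3.5252;  x1 ← (1−ω)·2.4750 + ω·3.5252 = 3.6302
  x2: GS value = (-8 - (3.7)·3.6302 - (2.7)·1.2751) / (7.4) = -3.3614;  x2 ← (1−ω)·-2.5505 + ω·-3.3614 = -3.4425
  x3: GS value = (-2 - (-3)·3.6302 - (1.1)·-3.4425) / (7.1) = 1.7855;  x3 ← (1−ω)·1.2751 + ω·1.7855 = 1.8365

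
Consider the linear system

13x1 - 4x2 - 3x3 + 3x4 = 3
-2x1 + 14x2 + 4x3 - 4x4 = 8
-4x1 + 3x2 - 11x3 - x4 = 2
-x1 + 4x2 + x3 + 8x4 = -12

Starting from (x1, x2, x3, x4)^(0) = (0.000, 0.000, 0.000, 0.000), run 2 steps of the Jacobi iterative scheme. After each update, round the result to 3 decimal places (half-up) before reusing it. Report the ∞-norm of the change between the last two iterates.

0.480

Iteration 1:
  x1 = (3 - (-4)·0.000 - (-3)·0.000 - (3)·0.000) / (13) = 0.231
  x2 = (8 - (-2)·0.000 - (4)·0.000 - (-4)·0.000) / (14) = 0.571
  x3 = (2 - (-4)·0.000 - (3)·0.000 - (-1)·0.000) / (-11) = -0.182
  x4 = (-12 - (-1)·0.000 - (4)·0.000 - (1)·0.000) / (8) = -1.500
Iteration 2:
  x1 = (3 - (-4)·0.571 - (-3)·-0.182 - (3)·-1.500) / (13) = 0.711
  x2 = (8 - (-2)·0.231 - (4)·-0.182 - (-4)·-1.500) / (14) = 0.228
  x3 = (2 - (-4)·0.231 - (3)·0.571 - (-1)·-1.500) / (-11) = 0.026
  x4 = (-12 - (-1)·0.231 - (4)·0.571 - (1)·-0.182) / (8) = -1.734
Change: (0.480, -0.343, 0.208, -0.234) → max |·| = 0.480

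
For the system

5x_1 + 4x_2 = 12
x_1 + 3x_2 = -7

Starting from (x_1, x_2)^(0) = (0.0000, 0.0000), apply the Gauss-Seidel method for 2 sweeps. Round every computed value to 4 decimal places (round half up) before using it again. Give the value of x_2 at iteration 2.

Iteration 1:
  x_1 = (12 - (4)·0.0000) / (5) = 2.4000
  x_2 = (-7 - (1)·2.4000) / (3) = -3.1333
Iteration 2:
  x_1 = (12 - (4)·-3.1333) / (5) = 4.9066
  x_2 = (-7 - (1)·4.9066) / (3) = -3.9689

-3.9689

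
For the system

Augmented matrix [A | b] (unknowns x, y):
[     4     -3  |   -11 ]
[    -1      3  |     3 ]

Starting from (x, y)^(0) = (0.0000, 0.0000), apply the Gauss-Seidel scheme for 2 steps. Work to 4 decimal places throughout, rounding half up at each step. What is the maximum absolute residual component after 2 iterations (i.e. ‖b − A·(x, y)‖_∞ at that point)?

0.0626

Iteration 1:
  x = (-11 - (-3)·0.0000) / (4) = -2.7500
  y = (3 - (-1)·-2.7500) / (3) = 0.0833
Iteration 2:
  x = (-11 - (-3)·0.0833) / (4) = -2.6875
  y = (3 - (-1)·-2.6875) / (3) = 0.1042
Residual b − A·x = (0.0626, -0.0001); ∞-norm = 0.0626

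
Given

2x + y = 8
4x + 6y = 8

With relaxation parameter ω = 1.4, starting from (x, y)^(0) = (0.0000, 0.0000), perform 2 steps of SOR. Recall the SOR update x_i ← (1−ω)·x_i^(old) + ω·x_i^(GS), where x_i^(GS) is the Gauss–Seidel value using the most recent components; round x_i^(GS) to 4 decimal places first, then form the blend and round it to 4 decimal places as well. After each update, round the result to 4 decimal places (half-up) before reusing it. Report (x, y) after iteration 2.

Iteration 1:
  x: GS value = (8 - (1)·0.0000) / (2) = 4.0000;  x ← (1−ω)·0.0000 + ω·4.0000 = 5.6000
  y: GS value = (8 - (4)·5.6000) / (6) = -2.4000;  y ← (1−ω)·0.0000 + ω·-2.4000 = -3.3600
Iteration 2:
  x: GS value = (8 - (1)·-3.3600) / (2) = 5.6800;  x ← (1−ω)·5.6000 + ω·5.6800 = 5.7120
  y: GS value = (8 - (4)·5.7120) / (6) = -2.4747;  y ← (1−ω)·-3.3600 + ω·-2.4747 = -2.1206

(5.7120, -2.1206)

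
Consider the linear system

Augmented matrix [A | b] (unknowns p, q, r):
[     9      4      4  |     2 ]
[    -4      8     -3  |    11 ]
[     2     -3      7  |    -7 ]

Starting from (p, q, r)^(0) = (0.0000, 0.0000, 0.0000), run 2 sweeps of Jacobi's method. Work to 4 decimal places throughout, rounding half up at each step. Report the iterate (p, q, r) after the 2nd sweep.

Iteration 1:
  p = (2 - (4)·0.0000 - (4)·0.0000) / (9) = 0.2222
  q = (11 - (-4)·0.0000 - (-3)·0.0000) / (8) = 1.3750
  r = (-7 - (2)·0.0000 - (-3)·0.0000) / (7) = -1.0000
Iteration 2:
  p = (2 - (4)·1.3750 - (4)·-1.0000) / (9) = 0.0556
  q = (11 - (-4)·0.2222 - (-3)·-1.0000) / (8) = 1.1111
  r = (-7 - (2)·0.2222 - (-3)·1.3750) / (7) = -0.4742

(0.0556, 1.1111, -0.4742)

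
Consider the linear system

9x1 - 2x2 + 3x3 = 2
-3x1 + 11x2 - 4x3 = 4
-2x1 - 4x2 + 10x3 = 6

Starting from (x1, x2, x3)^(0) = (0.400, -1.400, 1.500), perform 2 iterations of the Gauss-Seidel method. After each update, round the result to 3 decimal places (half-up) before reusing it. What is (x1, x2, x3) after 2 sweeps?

Iteration 1:
  x1 = (2 - (-2)·-1.400 - (3)·1.500) / (9) = -0.589
  x2 = (4 - (-3)·-0.589 - (-4)·1.500) / (11) = 0.748
  x3 = (6 - (-2)·-0.589 - (-4)·0.748) / (10) = 0.781
Iteration 2:
  x1 = (2 - (-2)·0.748 - (3)·0.781) / (9) = 0.128
  x2 = (4 - (-3)·0.128 - (-4)·0.781) / (11) = 0.683
  x3 = (6 - (-2)·0.128 - (-4)·0.683) / (10) = 0.899

(0.128, 0.683, 0.899)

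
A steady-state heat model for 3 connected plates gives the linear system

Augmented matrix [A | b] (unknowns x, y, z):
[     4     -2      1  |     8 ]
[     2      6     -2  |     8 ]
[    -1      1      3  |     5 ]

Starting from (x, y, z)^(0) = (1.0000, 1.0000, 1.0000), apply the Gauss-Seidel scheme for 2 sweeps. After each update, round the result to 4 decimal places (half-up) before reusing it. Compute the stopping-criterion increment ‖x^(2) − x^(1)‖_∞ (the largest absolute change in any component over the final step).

0.4768

Iteration 1:
  x = (8 - (-2)·1.0000 - (1)·1.0000) / (4) = 2.2500
  y = (8 - (2)·2.2500 - (-2)·1.0000) / (6) = 0.9167
  z = (5 - (-1)·2.2500 - (1)·0.9167) / (3) = 2.1111
Iteration 2:
  x = (8 - (-2)·0.9167 - (1)·2.1111) / (4) = 1.9306
  y = (8 - (2)·1.9306 - (-2)·2.1111) / (6) = 1.3935
  z = (5 - (-1)·1.9306 - (1)·1.3935) / (3) = 1.8457
Change: (-0.3194, 0.4768, -0.2654) → max |·| = 0.4768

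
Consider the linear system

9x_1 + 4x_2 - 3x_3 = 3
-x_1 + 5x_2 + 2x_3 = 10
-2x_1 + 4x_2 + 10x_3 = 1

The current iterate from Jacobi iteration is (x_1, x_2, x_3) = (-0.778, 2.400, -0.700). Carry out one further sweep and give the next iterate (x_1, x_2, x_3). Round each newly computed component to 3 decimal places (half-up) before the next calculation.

One sweep:
  x_1 = (3 - (4)·2.400 - (-3)·-0.700) / (9) = -0.967
  x_2 = (10 - (-1)·-0.778 - (2)·-0.700) / (5) = 2.124
  x_3 = (1 - (-2)·-0.778 - (4)·2.400) / (10) = -1.016

(-0.967, 2.124, -1.016)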